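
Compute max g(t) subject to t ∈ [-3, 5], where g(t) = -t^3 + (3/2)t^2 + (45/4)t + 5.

The derivative is -3t^2 + 3t + 45/4, which vanishes at t = -3/2 and t = 5/2.
Candidates: g(-3) = 47/4; g(-3/2) = -41/8; g(5/2) = 215/8; g(5) = -105/4.
So the maximum is g(5/2) = 215/8.

215/8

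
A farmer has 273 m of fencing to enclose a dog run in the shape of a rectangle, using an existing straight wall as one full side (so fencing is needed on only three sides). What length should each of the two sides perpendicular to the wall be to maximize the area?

Let the sides perpendicular to the wall have length x and the parallel side y, so 2x + y = 273 and the area is A = xy = x(273 − 2x).
A'(x) = 273 − 4x = 0 gives x = 273/4, and A''(x) = −4 < 0 confirms a maximum.
Then y = 273 − 2·273/4 = 273/2 and A = 74529/8.

273/4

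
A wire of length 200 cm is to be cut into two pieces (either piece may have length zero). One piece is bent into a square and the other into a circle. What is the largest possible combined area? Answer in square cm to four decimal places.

Let x be the length used for the square. Square side x/4; circle radius (200−x)/(2π).
A(x) = (x/4)² + π·((200−x)/(2π))² = x²/16 + (200−x)²/(4π) for 0 ≤ x ≤ 200. A'(x) = x/8 − (200−x)/(2π) = 0 gives x = 4·200/(π+4) ≈ 112.0198.
A'' > 0, so the interior critical point is a minimum; the maximum is at an endpoint. A(0) = 3183.0989 and A(200) = 2500.0000, so the largest area is 3183.0989.

3183.0989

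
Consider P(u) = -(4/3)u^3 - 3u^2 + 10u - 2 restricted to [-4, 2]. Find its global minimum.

-299/12

P'(u) = -4u^2 - 6u + 10, which vanishes at u = -5/2 and u = 1.
Candidates: P(-4) = -14/3; P(-5/2) = -299/12; P(1) = 11/3; P(2) = -14/3.
The minimum over the interval is -299/12, attained at u = -5/2.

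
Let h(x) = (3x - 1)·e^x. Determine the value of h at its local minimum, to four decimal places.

Differentiating with the product rule gives h'(x) = (3x + 2)·e^x. Since e^x > 0, the only critical point is x = -2/3.
h''(-2/3) has the same sign as 3 > 0, so this is a local minimum.
h(-2/3) = (-3)·e^(-2/3) ≈ -1.5403.

-1.5403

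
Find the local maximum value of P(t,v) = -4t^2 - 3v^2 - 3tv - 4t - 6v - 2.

14/13

∂P/∂t = -8t - 3v - 4 = 0 and ∂P/∂v = -3t - 6v - 6 = 0, so (t, v) = (-2/13, -12/13).
The Hessian has P_{tt} = -8, P_{vv} = -6, P_{tv} = -3, giving D = 39 > 0 with P_{tt} < 0, so the point is a local maximum.
P(-2/13, -12/13) = 14/13.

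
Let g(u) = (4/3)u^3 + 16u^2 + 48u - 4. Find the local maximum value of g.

g'(u) = 4u^2 + 32u + 48. Setting g'(u) = 0 gives u ∈ {-6, -2}.
Since g''(u) = 8u + 32, we get g''(-6) = -16 < 0 ⇒ local maximum; g''(-2) = 16 > 0 ⇒ local minimum.
So the local maximum value is g(-6) = -4.

-4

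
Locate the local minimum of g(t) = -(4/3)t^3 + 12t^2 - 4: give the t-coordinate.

0

Critical points: g'(t) = -4t^2 + 24t vanishes at t = 0, 6.
Second-derivative test with g''(t) = -8t + 24: g''(0) = 24 > 0 ⇒ local minimum; g''(6) = -24 < 0 ⇒ local maximum.
The local minimum is g(0) = -4.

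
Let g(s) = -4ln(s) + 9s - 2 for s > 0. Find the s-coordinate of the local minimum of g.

g'(s) = -4/s + 9 = 0 gives s = 4/9.
g''(s) = 4/s², which is positive for s > 0, so this is a local minimum.
g(4/9) = -4·ln(4/9) + 4 - 2 ≈ 5.2437.

4/9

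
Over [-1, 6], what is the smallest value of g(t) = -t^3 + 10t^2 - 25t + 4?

Differentiating, g'(t) = -3t^2 + 20t - 25; which vanishes at t = 5/3 and t = 5.
Evaluating at the critical points and endpoints: g(-1) = 40; g(5/3) = -392/27; g(5) = 4; g(6) = -2.
Hence the absolute minimum is -392/27 at t = 5/3.

-392/27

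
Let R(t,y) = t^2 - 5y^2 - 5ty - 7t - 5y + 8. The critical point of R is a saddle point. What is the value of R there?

∂R/∂t = 2t - 5y - 7 = 0 and ∂R/∂y = -5t - 10y - 5 = 0, so (t, y) = (1, -1).
The Hessian has R_{tt} = 2, R_{yy} = -10, R_{ty} = -5, giving D = -45 < 0, so the point is a saddle point.
R(1, -1) = 7.

7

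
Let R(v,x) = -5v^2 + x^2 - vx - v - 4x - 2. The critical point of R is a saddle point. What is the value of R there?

∂R/∂v = -10v - x - 1 = 0 and ∂R/∂x = -v + 2x - 4 = 0, so (v, x) = (-2/7, 13/7).
The Hessian has R_{vv} = -10, R_{xx} = 2, R_{vx} = -1, giving D = -21 < 0, so the point is a saddle point.
R(-2/7, 13/7) = -39/7.

-39/7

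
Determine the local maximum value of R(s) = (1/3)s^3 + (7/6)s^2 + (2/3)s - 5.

-13/3

R'(s) = s^2 + (7/3)s + 2/3 = 0 at s = -2, -1/3.
R''(s) = 2s + 7/3. R''(-2) = -5/3 < 0 ⇒ local maximum; R''(-1/3) = 5/3 > 0 ⇒ local minimum.
Thus R has its local maximum at s = -2, with value -13/3.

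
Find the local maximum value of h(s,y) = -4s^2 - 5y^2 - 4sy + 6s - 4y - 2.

∂h/∂s = -8s - 4y + 6 = 0 and ∂h/∂y = -4s - 10y - 4 = 0, so (s, y) = (19/16, -7/8).
The Hessian has h_{ss} = -8, h_{yy} = -10, h_{sy} = -4, giving D = 64 > 0 with h_{ss} < 0, so the point is a local maximum.
h(19/16, -7/8) = 53/16.

53/16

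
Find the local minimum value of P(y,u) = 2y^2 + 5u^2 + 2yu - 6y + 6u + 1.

∂P/∂y = 4y + 2u - 6 = 0 and ∂P/∂u = 2y + 10u + 6 = 0, so (y, u) = (2, -1).
The Hessian has P_{yy} = 4, P_{uu} = 10, P_{yu} = 2, giving D = 36 > 0 with P_{yy} > 0, so the point is a local minimum.
P(2, -1) = -8.

-8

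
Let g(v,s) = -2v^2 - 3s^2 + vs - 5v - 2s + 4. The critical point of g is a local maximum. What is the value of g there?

∂g/∂v = -4v + s - 5 = 0 and ∂g/∂s = v - 6s - 2 = 0, so (v, s) = (-32/23, -13/23).
The Hessian has g_{vv} = -4, g_{ss} = -6, g_{vs} = 1, giving D = 23 > 0 with g_{vv} < 0, so the point is a local maximum.
g(-32/23, -13/23) = 185/23.

185/23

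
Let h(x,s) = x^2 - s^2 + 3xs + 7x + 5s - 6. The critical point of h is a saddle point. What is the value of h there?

-207/13

∂h/∂x = 2x + 3s + 7 = 0 and ∂h/∂s = 3x - 2s + 5 = 0, so (x, s) = (-29/13, -11/13).
The Hessian has h_{xx} = 2, h_{ss} = -2, h_{xs} = 3, giving D = -13 < 0, so the point is a saddle point.
h(-29/13, -11/13) = -207/13.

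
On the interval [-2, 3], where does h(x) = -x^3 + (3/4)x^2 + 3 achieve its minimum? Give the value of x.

3

h'(x) = -3x^2 + (3/2)x, which vanishes at x = 0 and x = 1/2.
Compare values at every candidate in [-2, 3]: h(-2) = 14, h(0) = 3, h(1/2) = 49/16, h(3) = -69/4.
The minimum over the interval is -69/4, attained at x = 3.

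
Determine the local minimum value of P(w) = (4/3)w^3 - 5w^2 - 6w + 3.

-24

P'(w) = 4w^2 - 10w - 6. Setting P'(w) = 0 gives w ∈ {-1/2, 3}.
Second-derivative test with P''(w) = 8w - 10: P''(-1/2) = -14 < 0 ⇒ local maximum; P''(3) = 14 > 0 ⇒ local minimum.
So the local minimum value is P(3) = -24.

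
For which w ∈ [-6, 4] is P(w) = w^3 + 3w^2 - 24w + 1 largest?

The derivative is 3w^2 + 6w - 24, which vanishes at w = -4 and w = 2.
Candidates: P(-6) = 37,  P(-4) = 81,  P(2) = -27,  P(4) = 17.
Hence the absolute maximum is 81 at w = -4.

-4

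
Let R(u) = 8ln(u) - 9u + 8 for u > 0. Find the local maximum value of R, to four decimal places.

-0.9423

R'(u) = 8/u − 9 = 0 gives u = 8/9.
R''(u) = -8/u², which is negative for u > 0, so this is a local maximum.
R(8/9) = 8·ln(8/9) - 8 + 8 ≈ -0.9423.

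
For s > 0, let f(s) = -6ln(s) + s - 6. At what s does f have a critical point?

6

f'(s) = -6/s + 1 = 0 gives s = 6.
f''(s) = 6/s², which is positive for s > 0, so this is a local minimum.
f(6) = -6·ln(6) + 6 - 6 ≈ -10.7506.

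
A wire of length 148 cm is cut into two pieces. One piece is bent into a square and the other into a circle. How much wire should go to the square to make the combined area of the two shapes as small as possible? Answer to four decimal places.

Let x be the length used for the square. Square side x/4; circle radius (148−x)/(2π).
A(x) = (x/4)² + π·((148−x)/(2π))² = x²/16 + (148−x)²/(4π) for 0 ≤ x ≤ 148. A'(x) = x/8 − (148−x)/(2π) = 0 gives x = 4·148/(π+4) ≈ 82.8947.
A'' = 1/8 + 1/(2π) > 0, so this gives the minimum combined area; x ≈ 82.8947 cm to the square.

82.8947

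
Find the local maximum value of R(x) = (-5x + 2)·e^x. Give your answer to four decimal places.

Differentiating with the product rule gives R'(x) = (-5x - 3)·e^x. Since e^x > 0, the only critical point is x = -3/5.
R''(-3/5) has the same sign as -5 < 0, so this is a local maximum.
R(-3/5) = (5)·e^(-3/5) ≈ 2.7441.

2.7441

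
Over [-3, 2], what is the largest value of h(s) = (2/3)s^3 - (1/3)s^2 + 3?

7

h'(s) = 2s^2 - (2/3)s, which vanishes at s = 0 and s = 1/3.
Evaluating at the critical points and endpoints: h(-3) = -18,  h(0) = 3,  h(1/3) = 242/81,  h(2) = 7.
The maximum over the interval is 7, attained at s = 2.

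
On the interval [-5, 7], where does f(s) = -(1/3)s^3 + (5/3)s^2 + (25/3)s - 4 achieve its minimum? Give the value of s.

-5/3

The derivative is -s^2 + (10/3)s + 25/3, which vanishes at s = -5/3 and s = 5.
Candidates: f(-5) = 113/3; f(-5/3) = -949/81; f(5) = 113/3; f(7) = 65/3.
The minimum over the interval is -949/81, attained at s = -5/3.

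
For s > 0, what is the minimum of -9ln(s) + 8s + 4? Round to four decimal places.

11.9400

g'(s) = -9/s + 8 = 0 gives s = 9/8.
g''(s) = 9/s², which is positive for s > 0, so this is a local minimum.
g(9/8) = -9·ln(9/8) + 9 + 4 ≈ 11.9400.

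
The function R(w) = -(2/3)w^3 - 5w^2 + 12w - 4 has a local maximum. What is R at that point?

7/3

R'(w) = -2w^2 - 10w + 12. Setting R'(w) = 0 gives w ∈ {-6, 1}.
Since R''(w) = -4w - 10, we get R''(-6) = 14 > 0 ⇒ local minimum; R''(1) = -14 < 0 ⇒ local maximum.
The local maximum is R(1) = 7/3.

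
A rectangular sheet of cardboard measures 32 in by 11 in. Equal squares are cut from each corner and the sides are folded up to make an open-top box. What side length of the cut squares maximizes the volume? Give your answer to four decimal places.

2.4733

With cut size x, the volume is V(x) = x(32 − 2x)(11 − 2x) for 0 < x < 5.5.
V'(x) = 12x^2 − 172x + 352. Setting V'(x) = 0 gives x ≈ 2.4733 (the root in (0, 5.5)).
V''(x) = 24x − 172 is negative there, so this is the maximum; V ≈ 405.0401.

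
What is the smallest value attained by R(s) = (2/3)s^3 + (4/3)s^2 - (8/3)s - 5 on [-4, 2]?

-47/3

Differentiating, R'(s) = 2s^2 + (8/3)s - 8/3; which vanishes at s = -2 and s = 2/3.
Compare values at every candidate in [-4, 2]: R(-4) = -47/3; R(-2) = 1/3; R(2/3) = -485/81; R(2) = 1/3.
Hence the absolute minimum is -47/3 at s = -4.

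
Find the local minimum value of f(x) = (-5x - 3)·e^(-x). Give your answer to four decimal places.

f'(x) = (-5)·e^(-x) + (-5x - 3)·(-1)·e^(-x) = (5x - 2)·e^(-x). Since e^(-x) > 0, the only critical point is x = 2/5.
f''(2/5) has the same sign as 5 > 0, so this is a local minimum.
f(2/5) = (-5)·e^(-2/5) ≈ -3.3516.

-3.3516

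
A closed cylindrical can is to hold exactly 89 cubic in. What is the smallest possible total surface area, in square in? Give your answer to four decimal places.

110.3506

With radius r and height h, πr²h = 89 so h = 89/(πr²), and S(r) = 2πr² + 2πrh = 2πr² + 2·89/r.
S'(r) = 4πr − 2·89/r² = 0 ⇒ r³ = 89/(2π), so r ≈ 2.4196 and h = 2r ≈ 4.8391.
S''(r) = 4π + 4·89/r³ > 0, so this is the minimum; S ≈ 110.3506.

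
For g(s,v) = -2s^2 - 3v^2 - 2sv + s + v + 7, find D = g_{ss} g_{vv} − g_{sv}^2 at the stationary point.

∂g/∂s = -4s - 2v + 1 = 0 and ∂g/∂v = -2s - 6v + 1 = 0, so (s, v) = (1/5, 1/10).
The Hessian has g_{ss} = -4, g_{vv} = -6, g_{sv} = -2, giving D = 20 > 0 with g_{ss} < 0, so the point is a local maximum.
D = (-4)·(-6) − (-2)^2 = 20.

20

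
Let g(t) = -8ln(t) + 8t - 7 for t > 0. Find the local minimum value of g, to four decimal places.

g'(t) = -8/t + 8 = 0 gives t = 1.
g''(t) = 8/t², which is positive for t > 0, so this is a local minimum.
g(1) = -8·ln(1) + 8 - 7 ≈ 1.0000.

1.0000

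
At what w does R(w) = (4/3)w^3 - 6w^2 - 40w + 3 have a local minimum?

Critical points: R'(w) = 4w^2 - 12w - 40 vanishes at w = -2, 5.
R''(w) = 8w - 12. R''(-2) = -28 < 0 ⇒ local maximum; R''(5) = 28 > 0 ⇒ local minimum.
Thus R has its local minimum at w = 5, with value -541/3.

5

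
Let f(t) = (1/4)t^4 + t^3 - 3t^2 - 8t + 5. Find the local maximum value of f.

Critical points: f'(t) = t^3 + 3t^2 - 6t - 8 vanishes at t = -4, -1, 2.
Second-derivative test with f''(t) = 3t^2 + 6t - 6: f''(-4) = 18 > 0 ⇒ local minimum; f''(-1) = -9 < 0 ⇒ local maximum; f''(2) = 18 > 0 ⇒ local minimum.
The local maximum is f(-1) = 37/4.

37/4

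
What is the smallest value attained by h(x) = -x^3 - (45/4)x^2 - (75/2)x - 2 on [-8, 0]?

-2

Differentiating, h'(x) = -3x^2 - (45/2)x - 75/2; which vanishes at x = -5 and x = -5/2.
Evaluating at the critical points and endpoints: h(-8) = 90, h(-5) = 117/4, h(-5/2) = 593/16, h(0) = -2.
So the minimum is h(0) = -2.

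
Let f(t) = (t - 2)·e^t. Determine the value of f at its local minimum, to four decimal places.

-2.7183

f'(t) = 1·e^t + (t - 2)·1·e^t = (t - 1)·e^t. Since e^t > 0, the only critical point is t = 1.
f''(1) has the same sign as 1 > 0, so this is a local minimum.
f(1) = (-1)·e^(1) ≈ -2.7183.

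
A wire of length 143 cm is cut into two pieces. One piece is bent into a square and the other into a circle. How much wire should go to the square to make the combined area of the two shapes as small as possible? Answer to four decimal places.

80.0942

Let x be the length used for the square. Square side x/4; circle radius (143−x)/(2π).
A(x) = (x/4)² + π·((143−x)/(2π))² = x²/16 + (143−x)²/(4π) for 0 ≤ x ≤ 143. A'(x) = x/8 − (143−x)/(2π) = 0 gives x = 4·143/(π+4) ≈ 80.0942.
A'' = 1/8 + 1/(2π) > 0, so this gives the minimum combined area; x ≈ 80.0942 cm to the square.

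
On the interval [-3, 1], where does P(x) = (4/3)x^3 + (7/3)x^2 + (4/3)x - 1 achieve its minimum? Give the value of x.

The derivative is 4x^2 + (14/3)x + 4/3, which vanishes at x = -2/3 and x = -1/2.
Candidates: P(-3) = -20,  P(-2/3) = -101/81,  P(-1/2) = -5/4,  P(1) = 4.
So the minimum is P(-3) = -20.

-3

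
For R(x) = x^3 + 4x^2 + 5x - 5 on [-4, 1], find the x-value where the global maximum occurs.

The derivative is 3x^2 + 8x + 5, which vanishes at x = -5/3 and x = -1.
Evaluating at the critical points and endpoints: R(-4) = -25, R(-5/3) = -185/27, R(-1) = -7, R(1) = 5.
So the maximum is R(1) = 5.

1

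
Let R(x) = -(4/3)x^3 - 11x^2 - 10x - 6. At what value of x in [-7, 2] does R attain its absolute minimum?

The derivative is -4x^2 - 22x - 10, which vanishes at x = -5 and x = -1/2.
Evaluating at the critical points and endpoints: R(-7) = -53/3,  R(-5) = -193/3,  R(-1/2) = -43/12,  R(2) = -242/3.
The minimum over the interval is -242/3, attained at x = 2.

2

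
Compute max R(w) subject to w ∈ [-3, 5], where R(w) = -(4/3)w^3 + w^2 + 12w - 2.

46/3

The derivative is -4w^2 + 2w + 12, which vanishes at w = -3/2 and w = 2.
Compare values at every candidate in [-3, 5]: R(-3) = 7,  R(-3/2) = -53/4,  R(2) = 46/3,  R(5) = -251/3.
The maximum over the interval is 46/3, attained at w = 2.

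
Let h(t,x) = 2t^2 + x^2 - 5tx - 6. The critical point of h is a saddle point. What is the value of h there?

-6

∂h/∂t = 4t - 5x = 0 and ∂h/∂x = -5t + 2x = 0, so (t, x) = (0, 0).
The Hessian has h_{tt} = 4, h_{xx} = 2, h_{tx} = -5, giving D = -17 < 0, so the point is a saddle point.
h(0, 0) = -6.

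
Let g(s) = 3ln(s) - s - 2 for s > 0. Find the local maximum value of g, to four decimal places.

-1.7042

g'(s) = 3/s − 1 = 0 gives s = 3.
g''(s) = -3/s², which is negative for s > 0, so this is a local maximum.
g(3) = 3·ln(3) - 3 - 2 ≈ -1.7042.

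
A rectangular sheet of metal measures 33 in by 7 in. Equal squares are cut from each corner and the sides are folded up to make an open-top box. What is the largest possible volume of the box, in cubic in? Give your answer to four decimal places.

181.3190

With cut size x, the volume is V(x) = x(33 − 2x)(7 − 2x) for 0 < x < 3.5.
V'(x) = 12x^2 − 160x + 231. Setting V'(x) = 0 gives x ≈ 1.6473 (the root in (0, 3.5)).
V''(x) = 24x − 160 is negative there, so this is the maximum; V ≈ 181.3190.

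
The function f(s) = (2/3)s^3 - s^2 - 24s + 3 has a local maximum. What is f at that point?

48

Critical points: f'(s) = 2s^2 - 2s - 24 vanishes at s = -3, 4.
Since f''(s) = 4s - 2, we get f''(-3) = -14 < 0 ⇒ local maximum; f''(4) = 14 > 0 ⇒ local minimum.
Thus f has its local maximum at s = -3, with value 48.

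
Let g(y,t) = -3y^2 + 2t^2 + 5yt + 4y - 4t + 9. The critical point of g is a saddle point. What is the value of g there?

∂g/∂y = -6y + 5t + 4 = 0 and ∂g/∂t = 5y + 4t - 4 = 0, so (y, t) = (36/49, 4/49).
The Hessian has g_{yy} = -6, g_{tt} = 4, g_{yt} = 5, giving D = -49 < 0, so the point is a saddle point.
g(36/49, 4/49) = 505/49.

505/49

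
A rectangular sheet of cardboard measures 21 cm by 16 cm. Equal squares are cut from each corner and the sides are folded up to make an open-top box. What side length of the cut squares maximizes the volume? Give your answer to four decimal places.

With cut size x, the volume is V(x) = x(21 − 2x)(16 − 2x) for 0 < x < 8.
V'(x) = 12x^2 − 148x + 336. Setting V'(x) = 0 gives x ≈ 3.0000 (the root in (0, 8)).
V''(x) = 24x − 148 is negative there, so this is the maximum; V ≈ 450.0000.

3.0000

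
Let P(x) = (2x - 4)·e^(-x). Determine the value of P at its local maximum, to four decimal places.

Differentiating with the product rule gives P'(x) = (-2x + 6)·e^(-x). Since e^(-x) > 0, the only critical point is x = 3.
P''(3) has the same sign as -2 < 0, so this is a local maximum.
P(3) = (2)·e^(-3) ≈ 0.0996.

0.0996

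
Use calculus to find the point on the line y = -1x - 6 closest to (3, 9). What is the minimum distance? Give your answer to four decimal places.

Minimize D(x)^2 = (x - 3)^2 + (-x - 15)^2.
d/dx[D^2] = 2(x - 3) + 2·(-1)·(-x - 15) = 0 ⇒ x = -6.
Then y = 0 and the distance is √(162) ≈ 12.7279.

12.7279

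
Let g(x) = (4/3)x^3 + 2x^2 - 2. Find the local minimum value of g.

-2

g'(x) = 4x^2 + 4x. Setting g'(x) = 0 gives x ∈ {-1, 0}.
g''(x) = 8x + 4. g''(-1) = -4 < 0 ⇒ local maximum; g''(0) = 4 > 0 ⇒ local minimum.
Thus g has its local minimum at x = 0, with value -2.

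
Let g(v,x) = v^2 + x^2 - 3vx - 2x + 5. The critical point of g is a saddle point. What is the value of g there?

∂g/∂v = 2v - 3x = 0 and ∂g/∂x = -3v + 2x - 2 = 0, so (v, x) = (-6/5, -4/5).
The Hessian has g_{vv} = 2, g_{xx} = 2, g_{vx} = -3, giving D = -5 < 0, so the point is a saddle point.
g(-6/5, -4/5) = 29/5.

29/5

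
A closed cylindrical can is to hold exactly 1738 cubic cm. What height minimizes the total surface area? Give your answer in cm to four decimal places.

With radius r and height h, πr²h = 1738 so h = 1738/(πr²), and S(r) = 2πr² + 2πrh = 2πr² + 2·1738/r.
S'(r) = 4πr − 2·1738/r² = 0 ⇒ r³ = 1738/(2π), so r ≈ 6.5156 and h = 2r ≈ 13.0313.
S''(r) = 4π + 4·1738/r³ > 0, so this is the minimum; S ≈ 800.2292.

13.0313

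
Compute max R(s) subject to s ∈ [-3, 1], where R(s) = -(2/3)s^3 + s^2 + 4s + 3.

18

R'(s) = -2s^2 + 2s + 4, whose only zero in [-3, 1] is s = -1.
Compare values at every candidate in [-3, 1]: R(-3) = 18,  R(-1) = 2/3,  R(1) = 22/3.
So the maximum is R(-3) = 18.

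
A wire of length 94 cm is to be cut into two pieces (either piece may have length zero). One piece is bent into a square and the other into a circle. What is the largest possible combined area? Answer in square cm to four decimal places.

703.1465

Let x be the length used for the square. Square side x/4; circle radius (94−x)/(2π).
A(x) = (x/4)² + π·((94−x)/(2π))² = x²/16 + (94−x)²/(4π) for 0 ≤ x ≤ 94. A'(x) = x/8 − (94−x)/(2π) = 0 gives x = 4·94/(π+4) ≈ 52.6493.
A'' > 0, so the interior critical point is a minimum; the maximum is at an endpoint. A(0) = 703.1465 and A(94) = 552.2500, so the largest area is 703.1465.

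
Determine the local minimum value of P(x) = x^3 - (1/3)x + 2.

52/27

Critical points: P'(x) = 3x^2 - 1/3 vanishes at x = -1/3, 1/3.
P''(x) = 6x. P''(-1/3) = -2 < 0 ⇒ local maximum; P''(1/3) = 2 > 0 ⇒ local minimum.
The local minimum is P(1/3) = 52/27.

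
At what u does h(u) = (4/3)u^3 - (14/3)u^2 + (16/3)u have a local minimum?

4/3

Critical points: h'(u) = 4u^2 - (28/3)u + 16/3 vanishes at u = 1, 4/3.
h''(u) = 8u - 28/3. h''(1) = -4/3 < 0 ⇒ local maximum; h''(4/3) = 4/3 > 0 ⇒ local minimum.
The local minimum is h(4/3) = 160/81.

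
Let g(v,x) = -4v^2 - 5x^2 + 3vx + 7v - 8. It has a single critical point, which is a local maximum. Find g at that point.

∂g/∂v = -8v + 3x + 7 = 0 and ∂g/∂x = 3v - 10x = 0, so (v, x) = (70/71, 21/71).
The Hessian has g_{vv} = -8, g_{xx} = -10, g_{vx} = 3, giving D = 71 > 0 with g_{vv} < 0, so the point is a local maximum.
g(70/71, 21/71) = -323/71.

-323/71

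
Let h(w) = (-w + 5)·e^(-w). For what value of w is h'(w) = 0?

6

Differentiating with the product rule gives h'(w) = (w - 6)·e^(-w). Since e^(-w) > 0, the only critical point is w = 6.
h''(6) has the same sign as 1 > 0, so this is a local minimum.
h(6) = (-1)·e^(-6) ≈ -0.0025.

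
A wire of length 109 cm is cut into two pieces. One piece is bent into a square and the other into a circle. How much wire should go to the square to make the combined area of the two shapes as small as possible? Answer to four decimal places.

Let x be the length used for the square. Square side x/4; circle radius (109−x)/(2π).
A(x) = (x/4)² + π·((109−x)/(2π))² = x²/16 + (109−x)²/(4π) for 0 ≤ x ≤ 109. A'(x) = x/8 − (109−x)/(2π) = 0 gives x = 4·109/(π+4) ≈ 61.0508.
A'' = 1/8 + 1/(2π) > 0, so this gives the minimum combined area; x ≈ 61.0508 cm to the square.

61.0508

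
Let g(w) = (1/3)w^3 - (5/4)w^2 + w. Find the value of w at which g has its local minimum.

2

g'(w) = w^2 - (5/2)w + 1. Setting g'(w) = 0 gives w ∈ {1/2, 2}.
Since g''(w) = 2w - 5/2, we get g''(1/2) = -3/2 < 0 ⇒ local maximum; g''(2) = 3/2 > 0 ⇒ local minimum.
The local minimum is g(2) = -1/3.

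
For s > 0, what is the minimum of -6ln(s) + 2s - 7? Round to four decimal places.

-7.5917

R'(s) = -6/s + 2 = 0 gives s = 3.
R''(s) = 6/s², which is positive for s > 0, so this is a local minimum.
R(3) = -6·ln(3) + 6 - 7 ≈ -7.5917.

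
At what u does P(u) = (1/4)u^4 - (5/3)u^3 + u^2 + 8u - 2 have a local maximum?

P'(u) = u^3 - 5u^2 + 2u + 8 = 0 at u = -1, 2, 4.
Second-derivative test with P''(u) = 3u^2 - 10u + 2: P''(-1) = 15 > 0 ⇒ local minimum; P''(2) = -6 < 0 ⇒ local maximum; P''(4) = 10 > 0 ⇒ local minimum.
The local maximum is P(2) = 26/3.

2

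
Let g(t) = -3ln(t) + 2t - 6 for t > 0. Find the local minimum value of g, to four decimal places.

-4.2164

g'(t) = -3/t + 2 = 0 gives t = 3/2.
g''(t) = 3/t², which is positive for t > 0, so this is a local minimum.
g(3/2) = -3·ln(3/2) + 3 - 6 ≈ -4.2164.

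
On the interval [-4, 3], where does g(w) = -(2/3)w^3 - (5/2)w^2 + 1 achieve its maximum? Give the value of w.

The derivative is -2w^2 - 5w, which vanishes at w = -5/2 and w = 0.
Candidates: g(-4) = 11/3, g(-5/2) = -101/24, g(0) = 1, g(3) = -79/2.
So the maximum is g(-4) = 11/3.

-4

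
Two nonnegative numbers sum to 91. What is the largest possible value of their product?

With x + y = 91, the product is P(x) = x(91 − x).
P'(x) = 91 − 2x = 0 gives x = 91/2; P'' = −2 < 0, so this is the maximum.
P = 91/2·91/2 = 8281/4.

8281/4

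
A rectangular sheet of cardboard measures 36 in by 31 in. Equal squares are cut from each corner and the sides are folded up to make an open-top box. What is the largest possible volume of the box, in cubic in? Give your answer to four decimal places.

2750.0921

With cut size x, the volume is V(x) = x(36 − 2x)(31 − 2x) for 0 < x < 15.5.
V'(x) = 12x^2 − 268x + 1116. Setting V'(x) = 0 gives x ≈ 5.5369 (the root in (0, 15.5)).
V''(x) = 24x − 268 is negative there, so this is the maximum; V ≈ 2750.0921.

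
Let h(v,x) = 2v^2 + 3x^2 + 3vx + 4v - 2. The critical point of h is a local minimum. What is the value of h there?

-26/5

∂h/∂v = 4v + 3x + 4 = 0 and ∂h/∂x = 3v + 6x = 0, so (v, x) = (-8/5, 4/5).
The Hessian has h_{vv} = 4, h_{xx} = 6, h_{vx} = 3, giving D = 15 > 0 with h_{vv} > 0, so the point is a local minimum.
h(-8/5, 4/5) = -26/5.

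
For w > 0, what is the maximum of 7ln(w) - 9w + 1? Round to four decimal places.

-7.7592

P'(w) = 7/w − 9 = 0 gives w = 7/9.
P''(w) = -7/w², which is negative for w > 0, so this is a local maximum.
P(7/9) = 7·ln(7/9) - 7 + 1 ≈ -7.7592.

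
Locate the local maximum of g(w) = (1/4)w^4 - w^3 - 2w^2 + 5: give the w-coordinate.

g'(w) = w^3 - 3w^2 - 4w. Setting g'(w) = 0 gives w ∈ {-1, 0, 4}.
g''(w) = 3w^2 - 6w - 4. g''(-1) = 5 > 0 ⇒ local minimum; g''(0) = -4 < 0 ⇒ local maximum; g''(4) = 20 > 0 ⇒ local minimum.
The local maximum is g(0) = 5.

0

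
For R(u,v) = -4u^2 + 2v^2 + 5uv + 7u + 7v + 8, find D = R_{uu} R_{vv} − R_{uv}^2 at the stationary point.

∂R/∂u = -8u + 5v + 7 = 0 and ∂R/∂v = 5u + 4v + 7 = 0, so (u, v) = (-7/57, -91/57).
The Hessian has R_{uu} = -8, R_{vv} = 4, R_{uv} = 5, giving D = -57 < 0, so the point is a saddle point.
D = (-8)·(4) − (5)^2 = -57.

-57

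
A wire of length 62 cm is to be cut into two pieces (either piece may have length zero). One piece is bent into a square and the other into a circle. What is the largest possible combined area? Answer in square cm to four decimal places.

Let x be the length used for the square. Square side x/4; circle radius (62−x)/(2π).
A(x) = (x/4)² + π·((62−x)/(2π))² = x²/16 + (62−x)²/(4π) for 0 ≤ x ≤ 62. A'(x) = x/8 − (62−x)/(2π) = 0 gives x = 4·62/(π+4) ≈ 34.7261.
A'' > 0, so the interior critical point is a minimum; the maximum is at an endpoint. A(0) = 305.8958 and A(62) = 240.2500, so the largest area is 305.8958.

305.8958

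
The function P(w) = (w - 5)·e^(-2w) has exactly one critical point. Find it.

P'(w) = 1·e^(-2w) + (w - 5)·(-2)·e^(-2w) = (-2w + 11)·e^(-2w). Since e^(-2w) > 0, the only critical point is w = 11/2.
P''(11/2) has the same sign as -2 < 0, so this is a local maximum.
P(11/2) = (1/2)·e^(-11) ≈ 0.0000.

11/2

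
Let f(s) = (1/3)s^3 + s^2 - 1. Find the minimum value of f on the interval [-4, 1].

-19/3

The derivative is s^2 + 2s, which vanishes at s = -2 and s = 0.
Candidates: f(-4) = -19/3; f(-2) = 1/3; f(0) = -1; f(1) = 1/3.
Hence the absolute minimum is -19/3 at s = -4.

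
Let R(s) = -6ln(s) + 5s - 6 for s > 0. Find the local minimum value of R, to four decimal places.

-1.0939

R'(s) = -6/s + 5 = 0 gives s = 6/5.
R''(s) = 6/s², which is positive for s > 0, so this is a local minimum.
R(6/5) = -6·ln(6/5) + 6 - 6 ≈ -1.0939.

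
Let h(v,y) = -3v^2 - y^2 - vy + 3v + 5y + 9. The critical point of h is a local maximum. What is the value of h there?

∂h/∂v = -6v - y + 3 = 0 and ∂h/∂y = -v - 2y + 5 = 0, so (v, y) = (1/11, 27/11).
The Hessian has h_{vv} = -6, h_{yy} = -2, h_{vy} = -1, giving D = 11 > 0 with h_{vv} < 0, so the point is a local maximum.
h(1/11, 27/11) = 168/11.

168/11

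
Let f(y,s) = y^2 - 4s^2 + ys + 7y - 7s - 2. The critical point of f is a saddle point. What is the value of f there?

-132/17

∂f/∂y = 2y + s + 7 = 0 and ∂f/∂s = y - 8s - 7 = 0, so (y, s) = (-49/17, -21/17).
The Hessian has f_{yy} = 2, f_{ss} = -8, f_{ys} = 1, giving D = -17 < 0, so the point is a saddle point.
f(-49/17, -21/17) = -132/17.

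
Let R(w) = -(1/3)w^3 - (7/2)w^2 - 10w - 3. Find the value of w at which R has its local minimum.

R'(w) = -w^2 - 7w - 10 = 0 at w = -5, -2.
R''(w) = -2w - 7. R''(-5) = 3 > 0 ⇒ local minimum; R''(-2) = -3 < 0 ⇒ local maximum.
The local minimum is R(-5) = 7/6.

-5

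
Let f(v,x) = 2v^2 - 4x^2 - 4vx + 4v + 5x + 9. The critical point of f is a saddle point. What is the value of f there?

83/8

∂f/∂v = 4v - 4x + 4 = 0 and ∂f/∂x = -4v - 8x + 5 = 0, so (v, x) = (-1/4, 3/4).
The Hessian has f_{vv} = 4, f_{xx} = -8, f_{vx} = -4, giving D = -48 < 0, so the point is a saddle point.
f(-1/4, 3/4) = 83/8.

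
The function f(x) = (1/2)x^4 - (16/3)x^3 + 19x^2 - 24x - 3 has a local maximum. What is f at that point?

f'(x) = 2x^3 - 16x^2 + 38x - 24 = 0 at x = 1, 3, 4.
Second-derivative test with f''(x) = 6x^2 - 32x + 38: f''(1) = 12 > 0 ⇒ local minimum; f''(3) = -4 < 0 ⇒ local maximum; f''(4) = 6 > 0 ⇒ local minimum.
The local maximum is f(3) = -15/2.

-15/2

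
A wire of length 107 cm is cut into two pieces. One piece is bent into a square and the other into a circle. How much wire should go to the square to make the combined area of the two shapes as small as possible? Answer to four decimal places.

59.9306

Let x be the length used for the square. Square side x/4; circle radius (107−x)/(2π).
A(x) = (x/4)² + π·((107−x)/(2π))² = x²/16 + (107−x)²/(4π) for 0 ≤ x ≤ 107. A'(x) = x/8 − (107−x)/(2π) = 0 gives x = 4·107/(π+4) ≈ 59.9306.
A'' = 1/8 + 1/(2π) > 0, so this gives the minimum combined area; x ≈ 59.9306 cm to the square.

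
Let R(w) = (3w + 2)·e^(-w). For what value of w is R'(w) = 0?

1/3

By the product rule, R'(w) = (-3w + 1)·e^(-w). Since e^(-w) > 0, the only critical point is w = 1/3.
R''(1/3) has the same sign as -3 < 0, so this is a local maximum.
R(1/3) = (3)·e^(-1/3) ≈ 2.1496.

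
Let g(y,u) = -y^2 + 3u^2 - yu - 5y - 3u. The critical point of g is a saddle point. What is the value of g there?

∂g/∂y = -2y - u - 5 = 0 and ∂g/∂u = -y + 6u - 3 = 0, so (y, u) = (-33/13, 1/13).
The Hessian has g_{yy} = -2, g_{uu} = 6, g_{yu} = -1, giving D = -13 < 0, so the point is a saddle point.
g(-33/13, 1/13) = 81/13.

81/13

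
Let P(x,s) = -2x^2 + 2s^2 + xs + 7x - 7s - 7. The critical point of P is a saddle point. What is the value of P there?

∂P/∂x = -4x + s + 7 = 0 and ∂P/∂s = x + 4s - 7 = 0, so (x, s) = (35/17, 21/17).
The Hessian has P_{xx} = -4, P_{ss} = 4, P_{xs} = 1, giving D = -17 < 0, so the point is a saddle point.
P(35/17, 21/17) = -70/17.

-70/17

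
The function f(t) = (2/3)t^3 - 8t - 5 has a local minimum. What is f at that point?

-47/3

f'(t) = 2t^2 - 8. Setting f'(t) = 0 gives t ∈ {-2, 2}.
Second-derivative test with f''(t) = 4t: f''(-2) = -8 < 0 ⇒ local maximum; f''(2) = 8 > 0 ⇒ local minimum.
Thus f has its local minimum at t = 2, with value -47/3.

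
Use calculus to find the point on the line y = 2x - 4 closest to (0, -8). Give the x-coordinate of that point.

-8/5

Minimize D(x)^2 = (x + 0)^2 + (2x + 4)^2.
d/dx[D^2] = 2(x + 0) + 2·2·(2x + 4) = 0 ⇒ x = -8/5.
Then y = -36/5 and the distance is √(16/5) ≈ 1.7889.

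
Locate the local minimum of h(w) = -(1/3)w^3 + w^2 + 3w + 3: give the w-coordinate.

-1

h'(w) = -w^2 + 2w + 3. Setting h'(w) = 0 gives w ∈ {-1, 3}.
Second-derivative test with h''(w) = -2w + 2: h''(-1) = 4 > 0 ⇒ local minimum; h''(3) = -4 < 0 ⇒ local maximum.
The local minimum is h(-1) = 4/3.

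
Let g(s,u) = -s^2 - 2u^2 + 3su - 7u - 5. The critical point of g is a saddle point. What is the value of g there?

∂g/∂s = -2s + 3u = 0 and ∂g/∂u = 3s - 4u - 7 = 0, so (s, u) = (21, 14).
The Hessian has g_{ss} = -2, g_{uu} = -4, g_{su} = 3, giving D = -1 < 0, so the point is a saddle point.
g(21, 14) = -54.

-54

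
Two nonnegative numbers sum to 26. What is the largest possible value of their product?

169

With x + y = 26, the product is P(x) = x(26 − x).
P'(x) = 26 − 2x = 0 gives x = 13; P'' = −2 < 0, so this is the maximum.
P = 13·13 = 169.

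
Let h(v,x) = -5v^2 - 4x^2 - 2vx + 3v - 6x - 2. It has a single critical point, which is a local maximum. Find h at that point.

∂h/∂v = -10v - 2x + 3 = 0 and ∂h/∂x = -2v - 8x - 6 = 0, so (v, x) = (9/19, -33/38).
The Hessian has h_{vv} = -10, h_{xx} = -8, h_{vx} = -2, giving D = 76 > 0 with h_{vv} < 0, so the point is a local maximum.
h(9/19, -33/38) = 25/19.

25/19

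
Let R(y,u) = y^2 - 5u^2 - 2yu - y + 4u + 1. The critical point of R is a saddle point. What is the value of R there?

∂R/∂y = 2y - 2u - 1 = 0 and ∂R/∂u = -2y - 10u + 4 = 0, so (y, u) = (3/4, 1/4).
The Hessian has R_{yy} = 2, R_{uu} = -10, R_{yu} = -2, giving D = -24 < 0, so the point is a saddle point.
R(3/4, 1/4) = 9/8.

9/8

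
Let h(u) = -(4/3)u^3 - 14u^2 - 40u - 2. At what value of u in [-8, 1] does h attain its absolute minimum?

1

Differentiating, h'(u) = -4u^2 - 28u - 40; which vanishes at u = -5 and u = -2.
Evaluating at the critical points and endpoints: h(-8) = 314/3; h(-5) = 44/3; h(-2) = 98/3; h(1) = -172/3.
Hence the absolute minimum is -172/3 at u = 1.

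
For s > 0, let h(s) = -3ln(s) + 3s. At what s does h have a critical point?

h'(s) = -3/s + 3 = 0 gives s = 1.
h''(s) = 3/s², which is positive for s > 0, so this is a local minimum.
h(1) = -3·ln(1) + 3 ≈ 3.0000.

1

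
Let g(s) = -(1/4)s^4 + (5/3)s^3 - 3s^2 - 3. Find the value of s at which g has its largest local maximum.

g'(s) = -s^3 + 5s^2 - 6s. Setting g'(s) = 0 gives s ∈ {0, 2, 3}.
Second-derivative test with g''(s) = -3s^2 + 10s - 6: g''(0) = -6 < 0 ⇒ local maximum; g''(2) = 2 > 0 ⇒ local minimum; g''(3) = -3 < 0 ⇒ local maximum.
So the largest local maximum value is g(0) = -3.

0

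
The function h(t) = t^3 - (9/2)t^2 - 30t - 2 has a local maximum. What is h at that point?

h'(t) = 3t^2 - 9t - 30. Setting h'(t) = 0 gives t ∈ {-2, 5}.
Since h''(t) = 6t - 9, we get h''(-2) = -21 < 0 ⇒ local maximum; h''(5) = 21 > 0 ⇒ local minimum.
The local maximum is h(-2) = 32.

32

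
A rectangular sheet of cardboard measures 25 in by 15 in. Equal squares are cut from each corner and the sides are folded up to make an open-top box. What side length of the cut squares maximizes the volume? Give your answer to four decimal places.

3.0343

With cut size x, the volume is V(x) = x(25 − 2x)(15 − 2x) for 0 < x < 7.5.
V'(x) = 12x^2 − 160x + 375. Setting V'(x) = 0 gives x ≈ 3.0343 (the root in (0, 7.5)).
V''(x) = 24x − 160 is negative there, so this is the maximum; V ≈ 513.0513.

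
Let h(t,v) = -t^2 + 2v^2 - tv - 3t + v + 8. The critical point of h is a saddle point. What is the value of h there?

∂h/∂t = -2t - v - 3 = 0 and ∂h/∂v = -t + 4v + 1 = 0, so (t, v) = (-11/9, -5/9).
The Hessian has h_{tt} = -2, h_{vv} = 4, h_{tv} = -1, giving D = -9 < 0, so the point is a saddle point.
h(-11/9, -5/9) = 86/9.

86/9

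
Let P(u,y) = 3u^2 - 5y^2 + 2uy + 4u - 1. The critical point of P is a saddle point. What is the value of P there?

∂P/∂u = 6u + 2y + 4 = 0 and ∂P/∂y = 2u - 10y = 0, so (u, y) = (-5/8, -1/8).
The Hessian has P_{uu} = 6, P_{yy} = -10, P_{uy} = 2, giving D = -64 < 0, so the point is a saddle point.
P(-5/8, -1/8) = -9/4.

-9/4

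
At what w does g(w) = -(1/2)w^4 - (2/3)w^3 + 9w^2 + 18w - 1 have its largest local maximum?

g'(w) = -2w^3 - 2w^2 + 18w + 18 = 0 at w = -3, -1, 3.
g''(w) = -6w^2 - 4w + 18. g''(-3) = -24 < 0 ⇒ local maximum; g''(-1) = 16 > 0 ⇒ local minimum; g''(3) = -48 < 0 ⇒ local maximum.
So the largest local maximum value is g(3) = 151/2.

3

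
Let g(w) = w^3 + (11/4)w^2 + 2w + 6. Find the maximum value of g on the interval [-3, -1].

158/27

The derivative is 3w^2 + (11/2)w + 2, whose only zero in [-3, -1] is w = -4/3.
Compare values at every candidate in [-3, -1]: g(-3) = -9/4, g(-4/3) = 158/27, g(-1) = 23/4.
Hence the absolute maximum is 158/27 at w = -4/3.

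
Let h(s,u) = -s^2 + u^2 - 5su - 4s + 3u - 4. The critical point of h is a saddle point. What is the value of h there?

-169/29

∂h/∂s = -2s - 5u - 4 = 0 and ∂h/∂u = -5s + 2u + 3 = 0, so (s, u) = (7/29, -26/29).
The Hessian has h_{ss} = -2, h_{uu} = 2, h_{su} = -5, giving D = -29 < 0, so the point is a saddle point.
h(7/29, -26/29) = -169/29.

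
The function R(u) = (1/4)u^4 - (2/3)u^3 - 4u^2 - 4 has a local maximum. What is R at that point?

R'(u) = u^3 - 2u^2 - 8u = 0 at u = -2, 0, 4.
Since R''(u) = 3u^2 - 4u - 8, we get R''(-2) = 12 > 0 ⇒ local minimum; R''(0) = -8 < 0 ⇒ local maximum; R''(4) = 24 > 0 ⇒ local minimum.
So the local maximum value is R(0) = -4.

-4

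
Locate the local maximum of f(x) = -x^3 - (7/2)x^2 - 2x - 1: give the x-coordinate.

f'(x) = -3x^2 - 7x - 2. Setting f'(x) = 0 gives x ∈ {-2, -1/3}.
f''(x) = -6x - 7. f''(-2) = 5 > 0 ⇒ local minimum; f''(-1/3) = -5 < 0 ⇒ local maximum.
Thus f has its local maximum at x = -1/3, with value -37/54.

-1/3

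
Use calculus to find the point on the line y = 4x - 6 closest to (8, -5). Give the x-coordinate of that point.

Minimize D(x)^2 = (x - 8)^2 + (4x - 1)^2.
d/dx[D^2] = 2(x - 8) + 2·4·(4x - 1) = 0 ⇒ x = 12/17.
Then y = -54/17 and the distance is √(961/17) ≈ 7.5186.

12/17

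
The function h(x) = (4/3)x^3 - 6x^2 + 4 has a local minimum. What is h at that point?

-14

h'(x) = 4x^2 - 12x = 0 at x = 0, 3.
Second-derivative test with h''(x) = 8x - 12: h''(0) = -12 < 0 ⇒ local maximum; h''(3) = 12 > 0 ⇒ local minimum.
Thus h has its local minimum at x = 3, with value -14.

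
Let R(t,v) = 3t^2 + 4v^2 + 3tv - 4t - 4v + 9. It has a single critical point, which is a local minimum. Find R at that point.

∂R/∂t = 6t + 3v - 4 = 0 and ∂R/∂v = 3t + 8v - 4 = 0, so (t, v) = (20/39, 4/13).
The Hessian has R_{tt} = 6, R_{vv} = 8, R_{tv} = 3, giving D = 39 > 0 with R_{tt} > 0, so the point is a local minimum.
R(20/39, 4/13) = 287/39.

287/39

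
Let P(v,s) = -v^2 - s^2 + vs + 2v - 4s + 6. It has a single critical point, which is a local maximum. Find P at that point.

∂P/∂v = -2v + s + 2 = 0 and ∂P/∂s = v - 2s - 4 = 0, so (v, s) = (0, -2).
The Hessian has P_{vv} = -2, P_{ss} = -2, P_{vs} = 1, giving D = 3 > 0 with P_{vv} < 0, so the point is a local maximum.
P(0, -2) = 10.

10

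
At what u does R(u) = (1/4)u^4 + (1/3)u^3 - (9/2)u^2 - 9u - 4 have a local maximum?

R'(u) = u^3 + u^2 - 9u - 9. Setting R'(u) = 0 gives u ∈ {-3, -1, 3}.
Second-derivative test with R''(u) = 3u^2 + 2u - 9: R''(-3) = 12 > 0 ⇒ local minimum; R''(-1) = -8 < 0 ⇒ local maximum; R''(3) = 24 > 0 ⇒ local minimum.
The local maximum is R(-1) = 5/12.

-1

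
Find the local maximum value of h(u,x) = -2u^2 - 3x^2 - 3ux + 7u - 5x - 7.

∂h/∂u = -4u - 3x + 7 = 0 and ∂h/∂x = -3u - 6x - 5 = 0, so (u, x) = (19/5, -41/15).
The Hessian has h_{uu} = -4, h_{xx} = -6, h_{ux} = -3, giving D = 15 > 0 with h_{uu} < 0, so the point is a local maximum.
h(19/5, -41/15) = 197/15.

197/15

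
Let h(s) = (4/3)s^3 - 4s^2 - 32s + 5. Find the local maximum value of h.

127/3

Critical points: h'(s) = 4s^2 - 8s - 32 vanishes at s = -2, 4.
Since h''(s) = 8s - 8, we get h''(-2) = -24 < 0 ⇒ local maximum; h''(4) = 24 > 0 ⇒ local minimum.
So the local maximum value is h(-2) = 127/3.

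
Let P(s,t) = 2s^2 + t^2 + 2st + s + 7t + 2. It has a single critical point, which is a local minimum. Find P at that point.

-77/4

∂P/∂s = 4s + 2t + 1 = 0 and ∂P/∂t = 2s + 2t + 7 = 0, so (s, t) = (3, -13/2).
The Hessian has P_{ss} = 4, P_{tt} = 2, P_{st} = 2, giving D = 4 > 0 with P_{ss} > 0, so the point is a local minimum.
P(3, -13/2) = -77/4.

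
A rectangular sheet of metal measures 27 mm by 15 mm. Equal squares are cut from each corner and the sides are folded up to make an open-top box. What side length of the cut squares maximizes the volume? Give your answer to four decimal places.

With cut size x, the volume is V(x) = x(27 − 2x)(15 − 2x) for 0 < x < 7.5.
V'(x) = 12x^2 − 168x + 405. Setting V'(x) = 0 gives x ≈ 3.0949 (the root in (0, 7.5)).
V''(x) = 24x − 168 is negative there, so this is the maximum; V ≈ 567.4252.

3.0949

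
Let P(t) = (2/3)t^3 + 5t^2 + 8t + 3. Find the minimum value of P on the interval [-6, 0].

-9

The derivative is 2t^2 + 10t + 8, which vanishes at t = -4 and t = -1.
Candidates: P(-6) = -9; P(-4) = 25/3; P(-1) = -2/3; P(0) = 3.
The minimum over the interval is -9, attained at t = -6.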